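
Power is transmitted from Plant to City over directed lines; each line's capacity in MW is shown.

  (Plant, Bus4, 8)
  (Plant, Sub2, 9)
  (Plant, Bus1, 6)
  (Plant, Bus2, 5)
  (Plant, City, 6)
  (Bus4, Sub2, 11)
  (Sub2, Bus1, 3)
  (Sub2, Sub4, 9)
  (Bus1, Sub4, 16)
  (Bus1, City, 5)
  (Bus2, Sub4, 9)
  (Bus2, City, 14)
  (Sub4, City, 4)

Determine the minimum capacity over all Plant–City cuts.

20

Augment Plant→City: bottleneck 6, flow now 6.
Augment Plant→Bus1→City: bottleneck 5, flow now 11.
Augment Plant→Bus2→City: bottleneck 5, flow now 16.
Augment Plant→Sub2→Sub4→City: bottleneck 4, flow now 20.
No augmenting path remains; maximum flow = 20.
By max-flow min-cut, the minimum cut capacity equals the max flow.
In the residual graph, reachable from Plant: {Plant, Bus4, Sub2, Bus1, Sub4}.
Min-cut edges: Plant→Bus2 (5), Plant→City (6), Bus1→City (5), Sub4→City (4); capacity 5 + 6 + 5 + 4 = 20.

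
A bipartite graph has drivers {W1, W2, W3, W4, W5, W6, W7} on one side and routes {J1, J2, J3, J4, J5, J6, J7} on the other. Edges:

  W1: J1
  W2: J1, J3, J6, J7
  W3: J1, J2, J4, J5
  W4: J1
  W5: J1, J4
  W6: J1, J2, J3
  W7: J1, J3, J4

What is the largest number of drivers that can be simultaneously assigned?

6

Unit-capacity flow: source→left, listed edges, right→sink; max matching = max flow.
Augmenting path W1→J1 (+1); matched 1.
Augmenting path W2→J3 (+1); matched 2.
Augmenting path W3→J2 (+1); matched 3.
Augmenting path W5→J4 (+1); matched 4.
Augmenting path W6→J2→W3→J5 (+1); matched 5.
Augmenting path W7→J3→W2→J6 (+1); matched 6.
No augmenting path remains; maximum matching = 6.
König certificate: {W2, W3, W5, W6, W7, J1} is a vertex cover of size 6 (every listed pair touches it), so no matching can be larger.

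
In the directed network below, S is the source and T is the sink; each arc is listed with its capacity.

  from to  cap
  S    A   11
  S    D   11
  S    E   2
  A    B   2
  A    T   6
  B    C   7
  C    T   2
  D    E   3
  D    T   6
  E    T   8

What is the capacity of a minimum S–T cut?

19

Augment S→A→T: bottleneck 6, flow now 6.
Augment S→D→T: bottleneck 6, flow now 12.
Augment S→E→T: bottleneck 2, flow now 14.
Augment S→D→E→T: bottleneck 3, flow now 17.
Augment S→A→B→C→T: bottleneck 2, flow now 19.
No augmenting path remains; maximum flow = 19.
By max-flow min-cut, the minimum cut capacity equals the max flow.
In the residual graph, reachable from S: {S, A, D}.
Min-cut edges: S→E (2), A→B (2), A→T (6), D→E (3), D→T (6); capacity 2 + 2 + 6 + 3 + 6 = 19.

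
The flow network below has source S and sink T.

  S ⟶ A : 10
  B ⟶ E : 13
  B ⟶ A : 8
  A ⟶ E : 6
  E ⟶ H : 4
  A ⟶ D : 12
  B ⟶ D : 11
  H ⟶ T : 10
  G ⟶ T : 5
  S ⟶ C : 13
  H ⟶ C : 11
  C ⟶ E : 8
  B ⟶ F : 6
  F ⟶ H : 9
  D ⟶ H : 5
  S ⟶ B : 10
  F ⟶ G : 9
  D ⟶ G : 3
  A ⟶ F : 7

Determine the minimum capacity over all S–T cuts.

Augment S→A→D→G→T: bottleneck 3, flow now 3.
Augment S→A→D→H→T: bottleneck 5, flow now 8.
Augment S→A→E→H→T: bottleneck 2, flow now 10.
Augment S→B→E→H→T: bottleneck 2, flow now 12.
Augment S→B→F→G→T: bottleneck 2, flow now 14.
Augment S→B→F→H→T: bottleneck 1, flow now 15.
No augmenting path remains; maximum flow = 15.
By max-flow min-cut, the minimum cut capacity equals the max flow.
In the residual graph, reachable from S: {S, A, B, C, D, E, F, G, H}.
Min-cut edges: G→T (5), H→T (10); capacity 5 + 10 = 15.

15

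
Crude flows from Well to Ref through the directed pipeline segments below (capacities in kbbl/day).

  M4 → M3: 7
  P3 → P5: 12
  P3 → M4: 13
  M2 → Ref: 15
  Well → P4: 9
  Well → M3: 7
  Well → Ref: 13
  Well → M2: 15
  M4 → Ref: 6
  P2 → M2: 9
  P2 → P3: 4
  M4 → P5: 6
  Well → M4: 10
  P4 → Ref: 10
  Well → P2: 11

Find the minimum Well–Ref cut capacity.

Augment Well→Ref: bottleneck 13, flow now 13.
Augment Well→P4→Ref: bottleneck 9, flow now 22.
Augment Well→M4→Ref: bottleneck 6, flow now 28.
Augment Well→M2→Ref: bottleneck 15, flow now 43.
No augmenting path remains; maximum flow = 43.
By max-flow min-cut, the minimum cut capacity equals the max flow.
In the residual graph, reachable from Well: {Well, P3, M4, P2, M2, P5, M3}.
Min-cut edges: Well→P4 (9), Well→Ref (13), M4→Ref (6), M2→Ref (15); capacity 9 + 13 + 6 + 15 = 43.

43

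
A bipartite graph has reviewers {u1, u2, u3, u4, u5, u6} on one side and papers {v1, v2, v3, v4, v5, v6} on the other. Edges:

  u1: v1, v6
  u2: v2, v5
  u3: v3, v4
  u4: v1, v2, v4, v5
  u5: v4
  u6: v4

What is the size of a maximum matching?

5

Unit-capacity flow: source→left, listed edges, right→sink; max matching = max flow.
Augmenting path u1→v1 (+1); matched 1.
Augmenting path u2→v2 (+1); matched 2.
Augmenting path u3→v3 (+1); matched 3.
Augmenting path u4→v4 (+1); matched 4.
Augmenting path u5→v4→u4→v5 (+1); matched 5.
No augmenting path remains; maximum matching = 5.
König certificate: {u1, u2, u3, u4, v4} is a vertex cover of size 5 (every listed pair touches it), so no matching can be larger.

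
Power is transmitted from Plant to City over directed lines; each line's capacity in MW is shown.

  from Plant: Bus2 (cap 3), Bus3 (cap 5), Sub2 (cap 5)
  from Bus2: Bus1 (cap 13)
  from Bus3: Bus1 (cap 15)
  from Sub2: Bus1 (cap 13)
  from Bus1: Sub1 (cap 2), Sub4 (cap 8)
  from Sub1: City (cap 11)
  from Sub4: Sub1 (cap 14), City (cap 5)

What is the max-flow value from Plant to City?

Augment Plant→Bus2→Bus1→Sub1→City: bottleneck 2, flow now 2.
Augment Plant→Bus2→Bus1→Sub4→City: bottleneck 1, flow now 3.
Augment Plant→Bus3→Bus1→Sub4→City: bottleneck 4, flow now 7.
Augment Plant→Bus3→Bus1→Sub4→Sub1→City: bottleneck 1, flow now 8.
Augment Plant→Sub2→Bus1→Sub4→Sub1→City: bottleneck 2, flow now 10.
No augmenting path remains; maximum flow = 10.
In the residual graph, reachable from Plant: {Plant, Bus2, Bus3, Sub2, Bus1}.
Min-cut edges: Bus1→Sub1 (2), Bus1→Sub4 (8); capacity 2 + 8 = 10.
This cut is saturated, so no flow can exceed 10.

10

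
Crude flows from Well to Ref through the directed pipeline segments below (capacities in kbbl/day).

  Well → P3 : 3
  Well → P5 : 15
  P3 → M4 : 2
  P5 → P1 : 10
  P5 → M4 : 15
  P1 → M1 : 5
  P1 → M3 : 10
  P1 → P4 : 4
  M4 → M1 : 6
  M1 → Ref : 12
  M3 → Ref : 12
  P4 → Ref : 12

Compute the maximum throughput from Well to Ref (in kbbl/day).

16

Augment Well→P3→M4→M1→Ref: bottleneck 2, flow now 2.
Augment Well→P5→P1→M1→Ref: bottleneck 5, flow now 7.
Augment Well→P5→P1→M3→Ref: bottleneck 5, flow now 12.
Augment Well→P5→M4→M1→Ref: bottleneck 4, flow now 16.
No augmenting path remains; maximum flow = 16.
In the residual graph, reachable from Well: {Well, P3, P5, M4}.
Min-cut edges: P5→P1 (10), M4→M1 (6); capacity 10 + 6 = 16.
This cut is saturated, so no flow can exceed 16.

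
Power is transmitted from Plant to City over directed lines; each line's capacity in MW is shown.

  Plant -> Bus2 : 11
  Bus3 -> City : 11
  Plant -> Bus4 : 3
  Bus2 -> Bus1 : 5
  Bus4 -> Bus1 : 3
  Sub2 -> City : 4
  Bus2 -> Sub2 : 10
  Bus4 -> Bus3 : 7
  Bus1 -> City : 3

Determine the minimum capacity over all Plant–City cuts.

Augment Plant→Bus4→Bus3→City: bottleneck 3, flow now 3.
Augment Plant→Bus2→Sub2→City: bottleneck 4, flow now 7.
Augment Plant→Bus2→Bus1→City: bottleneck 3, flow now 10.
No augmenting path remains; maximum flow = 10.
By max-flow min-cut, the minimum cut capacity equals the max flow.
In the residual graph, reachable from Plant: {Plant, Bus2, Sub2, Bus1}.
Min-cut edges: Plant→Bus4 (3), Sub2→City (4), Bus1→City (3); capacity 3 + 4 + 3 = 10.

10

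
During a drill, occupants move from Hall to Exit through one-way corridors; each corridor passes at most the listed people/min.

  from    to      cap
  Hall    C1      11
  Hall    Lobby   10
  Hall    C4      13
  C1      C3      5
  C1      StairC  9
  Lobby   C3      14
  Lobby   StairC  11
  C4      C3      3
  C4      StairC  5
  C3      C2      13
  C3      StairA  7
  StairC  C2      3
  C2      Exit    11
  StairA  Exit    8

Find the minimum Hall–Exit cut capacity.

Augment Hall→C1→C3→C2→Exit: bottleneck 5, flow now 5.
Augment Hall→C1→StairC→C2→Exit: bottleneck 3, flow now 8.
Augment Hall→Lobby→C3→C2→Exit: bottleneck 3, flow now 11.
Augment Hall→Lobby→C3→StairA→Exit: bottleneck 7, flow now 18.
No augmenting path remains; maximum flow = 18.
By max-flow min-cut, the minimum cut capacity equals the max flow.
In the residual graph, reachable from Hall: {Hall, C1, Lobby, C4, C3, StairC, C2}.
Min-cut edges: C3→StairA (7), C2→Exit (11); capacity 7 + 11 = 18.

18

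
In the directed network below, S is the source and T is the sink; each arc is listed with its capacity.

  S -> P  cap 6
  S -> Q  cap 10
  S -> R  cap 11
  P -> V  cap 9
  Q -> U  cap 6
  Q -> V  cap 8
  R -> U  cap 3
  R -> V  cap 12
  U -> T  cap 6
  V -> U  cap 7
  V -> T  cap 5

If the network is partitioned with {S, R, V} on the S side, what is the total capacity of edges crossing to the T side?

Edges leaving {S, R, V}: S→P (6), S→Q (10), R→U (3), V→U (7), V→T (5).
Cut capacity = 6 + 10 + 3 + 7 + 5 = 31.

31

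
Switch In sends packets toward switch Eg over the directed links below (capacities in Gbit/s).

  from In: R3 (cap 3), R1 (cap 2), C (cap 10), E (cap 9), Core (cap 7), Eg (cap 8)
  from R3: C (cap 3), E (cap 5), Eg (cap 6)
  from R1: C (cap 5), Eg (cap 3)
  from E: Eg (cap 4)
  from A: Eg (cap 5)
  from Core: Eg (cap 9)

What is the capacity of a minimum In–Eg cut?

24

Augment In→Eg: bottleneck 8, flow now 8.
Augment In→R3→Eg: bottleneck 3, flow now 11.
Augment In→R1→Eg: bottleneck 2, flow now 13.
Augment In→E→Eg: bottleneck 4, flow now 17.
Augment In→Core→Eg: bottleneck 7, flow now 24.
No augmenting path remains; maximum flow = 24.
By max-flow min-cut, the minimum cut capacity equals the max flow.
In the residual graph, reachable from In: {In, C, E}.
Min-cut edges: In→R3 (3), In→R1 (2), In→Core (7), In→Eg (8), E→Eg (4); capacity 3 + 2 + 7 + 8 + 4 = 24.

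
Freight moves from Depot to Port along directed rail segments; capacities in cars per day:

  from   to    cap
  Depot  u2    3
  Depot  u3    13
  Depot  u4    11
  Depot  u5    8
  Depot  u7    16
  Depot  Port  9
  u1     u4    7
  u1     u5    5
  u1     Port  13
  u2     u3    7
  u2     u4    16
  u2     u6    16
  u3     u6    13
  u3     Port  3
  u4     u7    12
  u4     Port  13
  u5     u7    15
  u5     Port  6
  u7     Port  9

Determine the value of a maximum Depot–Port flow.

Augment Depot→Port: bottleneck 9, flow now 9.
Augment Depot→u3→Port: bottleneck 3, flow now 12.
Augment Depot→u4→Port: bottleneck 11, flow now 23.
Augment Depot→u5→Port: bottleneck 6, flow now 29.
Augment Depot→u7→Port: bottleneck 9, flow now 38.
Augment Depot→u2→u4→Port: bottleneck 2, flow now 40.
No augmenting path remains; maximum flow = 40.
In the residual graph, reachable from Depot: {Depot, u2, u3, u4, u5, u6, u7}.
Min-cut edges: Depot→Port (9), u3→Port (3), u4→Port (13), u5→Port (6), u7→Port (9); capacity 9 + 3 + 13 + 6 + 9 = 40.
This cut is saturated, so no flow can exceed 40.

40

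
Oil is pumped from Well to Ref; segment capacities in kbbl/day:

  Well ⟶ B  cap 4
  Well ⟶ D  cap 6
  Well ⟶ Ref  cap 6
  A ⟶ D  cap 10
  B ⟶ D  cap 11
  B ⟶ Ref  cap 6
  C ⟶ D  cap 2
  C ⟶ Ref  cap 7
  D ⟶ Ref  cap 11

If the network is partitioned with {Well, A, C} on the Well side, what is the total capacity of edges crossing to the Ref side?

Edges leaving {Well, A, C}: Well→B (4), Well→D (6), Well→Ref (6), A→D (10), C→D (2), C→Ref (7).
Cut capacity = 4 + 6 + 6 + 10 + 2 + 7 = 35.

35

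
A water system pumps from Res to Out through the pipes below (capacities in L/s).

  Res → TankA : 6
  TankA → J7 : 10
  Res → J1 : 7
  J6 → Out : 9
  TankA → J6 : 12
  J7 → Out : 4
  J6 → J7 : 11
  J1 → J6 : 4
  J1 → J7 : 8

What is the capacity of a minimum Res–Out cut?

Augment Res→TankA→J7→Out: bottleneck 4, flow now 4.
Augment Res→TankA→J6→Out: bottleneck 2, flow now 6.
Augment Res→J1→J6→Out: bottleneck 4, flow now 10.
Augment Res→J1→J7→TankA→J6→Out: bottleneck 3, flow now 13. (uses reverse residual edge)
No augmenting path remains; maximum flow = 13.
By max-flow min-cut, the minimum cut capacity equals the max flow.
In the residual graph, reachable from Res: {Res}.
Min-cut edges: Res→TankA (6), Res→J1 (7); capacity 6 + 7 = 13.

13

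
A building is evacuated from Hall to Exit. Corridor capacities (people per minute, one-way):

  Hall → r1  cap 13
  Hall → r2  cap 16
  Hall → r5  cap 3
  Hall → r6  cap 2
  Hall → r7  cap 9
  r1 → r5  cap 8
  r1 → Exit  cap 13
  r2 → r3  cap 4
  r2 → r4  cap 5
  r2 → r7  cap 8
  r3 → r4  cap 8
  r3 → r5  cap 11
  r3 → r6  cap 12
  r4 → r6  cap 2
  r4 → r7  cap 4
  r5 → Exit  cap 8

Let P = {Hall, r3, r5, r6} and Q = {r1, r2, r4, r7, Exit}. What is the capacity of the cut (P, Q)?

54

Edges leaving {Hall, r3, r5, r6}: Hall→r1 (13), Hall→r2 (16), Hall→r7 (9), r3→r4 (8), r5→Exit (8).
Cut capacity = 13 + 16 + 9 + 8 + 8 = 54.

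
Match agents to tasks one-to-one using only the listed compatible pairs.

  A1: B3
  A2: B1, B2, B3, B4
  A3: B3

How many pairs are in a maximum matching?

Unit-capacity flow: source→left, listed edges, right→sink; max matching = max flow.
Augmenting path A1→B3 (+1); matched 1.
Augmenting path A2→B1 (+1); matched 2.
No augmenting path remains; maximum matching = 2.
König certificate: {A2, B3} is a vertex cover of size 2 (every listed pair touches it), so no matching can be larger.

2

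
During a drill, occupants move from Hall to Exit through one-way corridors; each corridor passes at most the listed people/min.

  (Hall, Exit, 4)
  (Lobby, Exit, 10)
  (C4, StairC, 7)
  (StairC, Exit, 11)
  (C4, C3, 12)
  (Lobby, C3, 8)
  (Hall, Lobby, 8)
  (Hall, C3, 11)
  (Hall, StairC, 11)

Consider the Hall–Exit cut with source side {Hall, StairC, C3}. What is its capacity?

Edges leaving {Hall, StairC, C3}: Hall→Lobby (8), Hall→Exit (4), StairC→Exit (11).
Cut capacity = 8 + 4 + 11 = 23.

23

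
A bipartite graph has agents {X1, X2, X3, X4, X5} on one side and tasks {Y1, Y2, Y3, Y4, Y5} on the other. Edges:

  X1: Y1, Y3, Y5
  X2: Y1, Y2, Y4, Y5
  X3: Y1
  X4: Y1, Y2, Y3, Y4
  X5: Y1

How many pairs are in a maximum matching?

4

Unit-capacity flow: source→left, listed edges, right→sink; max matching = max flow.
Augmenting path X1→Y1 (+1); matched 1.
Augmenting path X2→Y2 (+1); matched 2.
Augmenting path X4→Y3 (+1); matched 3.
Augmenting path X3→Y1→X1→Y5 (+1); matched 4.
No augmenting path remains; maximum matching = 4.
König certificate: {X1, X2, X4, Y1} is a vertex cover of size 4 (every listed pair touches it), so no matching can be larger.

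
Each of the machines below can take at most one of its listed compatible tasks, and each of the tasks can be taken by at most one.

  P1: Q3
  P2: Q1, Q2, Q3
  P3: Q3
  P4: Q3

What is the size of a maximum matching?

Unit-capacity flow: source→left, listed edges, right→sink; max matching = max flow.
Augmenting path P1→Q3 (+1); matched 1.
Augmenting path P2→Q1 (+1); matched 2.
No augmenting path remains; maximum matching = 2.
König certificate: {P2, Q3} is a vertex cover of size 2 (every listed pair touches it), so no matching can be larger.

2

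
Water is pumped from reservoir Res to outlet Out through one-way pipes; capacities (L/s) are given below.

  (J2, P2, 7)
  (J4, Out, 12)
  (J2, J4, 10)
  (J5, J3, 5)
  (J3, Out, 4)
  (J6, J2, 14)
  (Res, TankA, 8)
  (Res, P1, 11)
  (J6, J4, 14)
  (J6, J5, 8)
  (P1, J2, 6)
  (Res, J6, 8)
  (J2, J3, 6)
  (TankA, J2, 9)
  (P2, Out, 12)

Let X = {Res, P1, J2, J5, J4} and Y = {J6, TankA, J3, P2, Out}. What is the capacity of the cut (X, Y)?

Edges leaving {Res, P1, J2, J5, J4}: Res→J6 (8), Res→TankA (8), J2→J3 (6), J2→P2 (7), J5→J3 (5), J4→Out (12).
Cut capacity = 8 + 8 + 6 + 7 + 5 + 12 = 46.

46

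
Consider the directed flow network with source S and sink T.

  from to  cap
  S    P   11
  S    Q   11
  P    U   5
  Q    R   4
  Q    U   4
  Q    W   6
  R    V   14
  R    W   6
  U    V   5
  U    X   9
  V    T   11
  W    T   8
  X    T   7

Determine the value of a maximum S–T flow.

Augment S→Q→W→T: bottleneck 6, flow now 6.
Augment S→P→U→V→T: bottleneck 5, flow now 11.
Augment S→Q→R→V→T: bottleneck 4, flow now 15.
Augment S→Q→U→X→T: bottleneck 1, flow now 16.
No augmenting path remains; maximum flow = 16.
In the residual graph, reachable from S: {S, P}.
Min-cut edges: S→Q (11), P→U (5); capacity 11 + 5 = 16.
This cut is saturated, so no flow can exceed 16.

16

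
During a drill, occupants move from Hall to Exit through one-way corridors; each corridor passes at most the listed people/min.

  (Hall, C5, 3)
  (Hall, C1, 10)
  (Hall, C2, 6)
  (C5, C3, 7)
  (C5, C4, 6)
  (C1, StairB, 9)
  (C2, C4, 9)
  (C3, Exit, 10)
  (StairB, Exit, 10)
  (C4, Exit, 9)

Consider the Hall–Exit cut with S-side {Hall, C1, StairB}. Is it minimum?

Given cut capacity: 3 + 6 + 10 = 19.
Augment Hall→C5→C3→Exit: bottleneck 3, flow now 3.
Augment Hall→C1→StairB→Exit: bottleneck 9, flow now 12.
Augment Hall→C2→C4→Exit: bottleneck 6, flow now 18.
No augmenting path remains; maximum flow = 18.
In the residual graph, reachable from Hall: {Hall, C1}.
Min-cut edges: Hall→C5 (3), Hall→C2 (6), C1→StairB (9); capacity 3 + 6 + 9 = 18.
Cut capacity 19 exceeds the max flow 18, so it is not minimum.

No — its capacity is 19, but the minimum cut has capacity 18.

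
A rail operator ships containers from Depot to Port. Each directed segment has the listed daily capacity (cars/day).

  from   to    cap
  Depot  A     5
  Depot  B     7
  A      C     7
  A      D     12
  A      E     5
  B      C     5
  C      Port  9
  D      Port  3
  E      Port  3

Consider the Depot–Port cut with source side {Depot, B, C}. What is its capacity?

14

Edges leaving {Depot, B, C}: Depot→A (5), C→Port (9).
Cut capacity = 5 + 9 = 14.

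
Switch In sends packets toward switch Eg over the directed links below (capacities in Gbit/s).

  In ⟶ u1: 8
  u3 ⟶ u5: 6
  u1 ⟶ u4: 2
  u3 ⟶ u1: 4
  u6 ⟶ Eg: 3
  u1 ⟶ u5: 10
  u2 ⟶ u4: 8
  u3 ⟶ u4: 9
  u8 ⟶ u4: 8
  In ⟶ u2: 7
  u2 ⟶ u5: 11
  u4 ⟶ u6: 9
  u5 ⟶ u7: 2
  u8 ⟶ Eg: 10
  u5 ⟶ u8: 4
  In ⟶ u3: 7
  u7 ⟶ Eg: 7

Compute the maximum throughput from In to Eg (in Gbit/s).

Augment In→u1→u4→u6→Eg: bottleneck 2, flow now 2.
Augment In→u1→u5→u7→Eg: bottleneck 2, flow now 4.
Augment In→u1→u5→u8→Eg: bottleneck 4, flow now 8.
Augment In→u2→u4→u6→Eg: bottleneck 1, flow now 9.
No augmenting path remains; maximum flow = 9.
In the residual graph, reachable from In: {In, u1, u2, u3, u4, u5, u6}.
Min-cut edges: u5→u7 (2), u5→u8 (4), u6→Eg (3); capacity 2 + 4 + 3 = 9.
This cut is saturated, so no flow can exceed 9.

9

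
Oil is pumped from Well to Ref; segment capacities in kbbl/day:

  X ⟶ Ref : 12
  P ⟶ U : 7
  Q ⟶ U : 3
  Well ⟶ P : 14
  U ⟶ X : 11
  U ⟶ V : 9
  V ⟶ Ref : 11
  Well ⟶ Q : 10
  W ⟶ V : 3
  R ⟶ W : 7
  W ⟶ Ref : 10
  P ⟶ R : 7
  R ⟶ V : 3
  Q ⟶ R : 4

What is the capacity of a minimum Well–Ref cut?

Augment Well→P→R→V→Ref: bottleneck 3, flow now 3.
Augment Well→P→R→W→Ref: bottleneck 4, flow now 7.
Augment Well→P→U→V→Ref: bottleneck 7, flow now 14.
Augment Well→Q→R→W→Ref: bottleneck 3, flow now 17.
Augment Well→Q→U→V→Ref: bottleneck 1, flow now 18.
Augment Well→Q→U→X→Ref: bottleneck 2, flow now 20.
No augmenting path remains; maximum flow = 20.
By max-flow min-cut, the minimum cut capacity equals the max flow.
In the residual graph, reachable from Well: {Well, P, Q, R}.
Min-cut edges: P→U (7), Q→U (3), R→V (3), R→W (7); capacity 7 + 3 + 3 + 7 = 20.

20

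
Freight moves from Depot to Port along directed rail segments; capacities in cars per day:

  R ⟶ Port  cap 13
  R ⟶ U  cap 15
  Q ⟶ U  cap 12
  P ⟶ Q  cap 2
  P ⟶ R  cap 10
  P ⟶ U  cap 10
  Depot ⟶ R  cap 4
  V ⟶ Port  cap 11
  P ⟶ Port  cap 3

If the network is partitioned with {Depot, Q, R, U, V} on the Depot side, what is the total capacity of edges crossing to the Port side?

24

Edges leaving {Depot, Q, R, U, V}: R→Port (13), V→Port (11).
Cut capacity = 13 + 11 = 24.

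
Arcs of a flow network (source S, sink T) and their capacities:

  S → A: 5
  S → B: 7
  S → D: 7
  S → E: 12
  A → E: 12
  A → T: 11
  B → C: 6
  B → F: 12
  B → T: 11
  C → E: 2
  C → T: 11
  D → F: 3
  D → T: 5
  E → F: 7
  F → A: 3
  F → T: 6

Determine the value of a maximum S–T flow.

Augment S→A→T: bottleneck 5, flow now 5.
Augment S→B→T: bottleneck 7, flow now 12.
Augment S→D→T: bottleneck 5, flow now 17.
Augment S→D→F→T: bottleneck 2, flow now 19.
Augment S→E→F→T: bottleneck 4, flow now 23.
Augment S→E→F→A→T: bottleneck 3, flow now 26.
No augmenting path remains; maximum flow = 26.
In the residual graph, reachable from S: {S, E}.
Min-cut edges: S→A (5), S→B (7), S→D (7), E→F (7); capacity 5 + 7 + 7 + 7 = 26.
This cut is saturated, so no flow can exceed 26.

26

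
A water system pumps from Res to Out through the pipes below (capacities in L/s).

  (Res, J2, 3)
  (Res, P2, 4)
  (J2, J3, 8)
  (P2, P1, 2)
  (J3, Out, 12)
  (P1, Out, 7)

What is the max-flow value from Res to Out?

5

Augment Res→J2→J3→Out: bottleneck 3, flow now 3.
Augment Res→P2→P1→Out: bottleneck 2, flow now 5.
No augmenting path remains; maximum flow = 5.
In the residual graph, reachable from Res: {Res, P2}.
Min-cut edges: Res→J2 (3), P2→P1 (2); capacity 3 + 2 = 5.
This cut is saturated, so no flow can exceed 5.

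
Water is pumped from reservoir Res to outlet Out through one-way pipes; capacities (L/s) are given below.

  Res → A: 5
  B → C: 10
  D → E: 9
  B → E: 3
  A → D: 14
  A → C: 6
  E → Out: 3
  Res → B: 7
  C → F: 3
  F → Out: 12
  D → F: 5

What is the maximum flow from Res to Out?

11

Augment Res→B→E→Out: bottleneck 3, flow now 3.
Augment Res→A→C→F→Out: bottleneck 3, flow now 6.
Augment Res→A→D→F→Out: bottleneck 2, flow now 8.
Augment Res→B→C→A→D→F→Out: bottleneck 3, flow now 11. (uses reverse residual edge)
No augmenting path remains; maximum flow = 11.
In the residual graph, reachable from Res: {Res, B, C}.
Min-cut edges: Res→A (5), B→E (3), C→F (3); capacity 5 + 3 + 3 = 11.
This cut is saturated, so no flow can exceed 11.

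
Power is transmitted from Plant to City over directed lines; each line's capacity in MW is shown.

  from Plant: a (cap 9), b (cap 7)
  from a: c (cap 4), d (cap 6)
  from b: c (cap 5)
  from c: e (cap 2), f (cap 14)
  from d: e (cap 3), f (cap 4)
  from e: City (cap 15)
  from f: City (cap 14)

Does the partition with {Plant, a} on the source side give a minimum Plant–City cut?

No — its capacity is 17, but the minimum cut has capacity 14.

Given cut capacity: 7 + 4 + 6 = 17.
Augment Plant→a→c→e→City: bottleneck 2, flow now 2.
Augment Plant→a→c→f→City: bottleneck 2, flow now 4.
Augment Plant→a→d→e→City: bottleneck 3, flow now 7.
Augment Plant→a→d→f→City: bottleneck 2, flow now 9.
Augment Plant→b→c→f→City: bottleneck 5, flow now 14.
No augmenting path remains; maximum flow = 14.
In the residual graph, reachable from Plant: {Plant, b}.
Min-cut edges: Plant→a (9), b→c (5); capacity 9 + 5 = 14.
Cut capacity 17 exceeds the max flow 14, so it is not minimum.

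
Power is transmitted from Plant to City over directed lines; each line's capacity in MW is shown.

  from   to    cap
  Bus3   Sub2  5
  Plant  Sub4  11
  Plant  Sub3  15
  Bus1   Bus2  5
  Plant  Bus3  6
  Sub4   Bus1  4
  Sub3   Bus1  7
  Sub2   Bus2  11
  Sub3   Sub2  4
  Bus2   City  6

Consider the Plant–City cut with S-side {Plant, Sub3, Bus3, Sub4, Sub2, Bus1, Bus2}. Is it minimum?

Yes — it is a minimum cut (capacity 6).

Given cut capacity: 6 = 6.
Augment Plant→Sub3→Sub2→Bus2→City: bottleneck 4, flow now 4.
Augment Plant→Sub3→Bus1→Bus2→City: bottleneck 2, flow now 6.
No augmenting path remains; maximum flow = 6.
Cut capacity 6 equals the max flow, so it is a minimum cut.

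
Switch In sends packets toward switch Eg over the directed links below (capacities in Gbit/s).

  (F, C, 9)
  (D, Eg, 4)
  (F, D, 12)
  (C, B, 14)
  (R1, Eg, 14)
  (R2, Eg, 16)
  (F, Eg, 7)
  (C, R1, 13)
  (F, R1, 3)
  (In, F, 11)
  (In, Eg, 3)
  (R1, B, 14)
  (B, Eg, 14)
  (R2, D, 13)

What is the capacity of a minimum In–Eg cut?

14

Augment In→Eg: bottleneck 3, flow now 3.
Augment In→F→Eg: bottleneck 7, flow now 10.
Augment In→F→R1→Eg: bottleneck 3, flow now 13.
Augment In→F→D→Eg: bottleneck 1, flow now 14.
No augmenting path remains; maximum flow = 14.
By max-flow min-cut, the minimum cut capacity equals the max flow.
In the residual graph, reachable from In: {In}.
Min-cut edges: In→F (11), In→Eg (3); capacity 11 + 3 = 14.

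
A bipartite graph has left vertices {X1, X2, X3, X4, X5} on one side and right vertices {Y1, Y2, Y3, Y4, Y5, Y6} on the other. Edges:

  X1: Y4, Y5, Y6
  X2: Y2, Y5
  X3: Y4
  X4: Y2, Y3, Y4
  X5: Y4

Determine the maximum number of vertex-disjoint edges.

4

Unit-capacity flow: source→left, listed edges, right→sink; max matching = max flow.
Augmenting path X1→Y4 (+1); matched 1.
Augmenting path X2→Y2 (+1); matched 2.
Augmenting path X4→Y3 (+1); matched 3.
Augmenting path X3→Y4→X1→Y5 (+1); matched 4.
No augmenting path remains; maximum matching = 4.
König certificate: {X1, X2, X4, Y4} is a vertex cover of size 4 (every listed pair touches it), so no matching can be larger.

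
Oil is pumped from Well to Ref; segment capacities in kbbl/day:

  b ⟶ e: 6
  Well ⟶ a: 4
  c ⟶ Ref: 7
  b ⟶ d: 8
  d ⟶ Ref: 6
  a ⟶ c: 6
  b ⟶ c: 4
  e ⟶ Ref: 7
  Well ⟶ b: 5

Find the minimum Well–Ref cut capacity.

Augment Well→a→c→Ref: bottleneck 4, flow now 4.
Augment Well→b→c→Ref: bottleneck 3, flow now 7.
Augment Well→b→d→Ref: bottleneck 2, flow now 9.
No augmenting path remains; maximum flow = 9.
By max-flow min-cut, the minimum cut capacity equals the max flow.
In the residual graph, reachable from Well: {Well}.
Min-cut edges: Well→a (4), Well→b (5); capacity 4 + 5 = 9.

9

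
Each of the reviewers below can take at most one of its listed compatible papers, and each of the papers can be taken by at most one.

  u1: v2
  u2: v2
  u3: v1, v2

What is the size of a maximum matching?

Unit-capacity flow: source→left, listed edges, right→sink; max matching = max flow.
Augmenting path u1→v2 (+1); matched 1.
Augmenting path u3→v1 (+1); matched 2.
No augmenting path remains; maximum matching = 2.
König certificate: {u3, v2} is a vertex cover of size 2 (every listed pair touches it), so no matching can be larger.

2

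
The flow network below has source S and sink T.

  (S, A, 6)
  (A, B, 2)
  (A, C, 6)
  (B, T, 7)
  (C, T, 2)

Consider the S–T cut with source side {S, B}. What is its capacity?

13

Edges leaving {S, B}: S→A (6), B→T (7).
Cut capacity = 6 + 7 = 13.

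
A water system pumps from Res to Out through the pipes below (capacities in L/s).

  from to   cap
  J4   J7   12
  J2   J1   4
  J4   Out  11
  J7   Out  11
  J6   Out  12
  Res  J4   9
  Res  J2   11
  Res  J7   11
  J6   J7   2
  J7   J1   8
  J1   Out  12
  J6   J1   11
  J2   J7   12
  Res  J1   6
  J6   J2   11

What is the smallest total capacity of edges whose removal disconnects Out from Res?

Augment Res→J4→Out: bottleneck 9, flow now 9.
Augment Res→J7→Out: bottleneck 11, flow now 20.
Augment Res→J1→Out: bottleneck 6, flow now 26.
Augment Res→J2→J1→Out: bottleneck 4, flow now 30.
Augment Res→J2→J7→J1→Out: bottleneck 2, flow now 32.
No augmenting path remains; maximum flow = 32.
By max-flow min-cut, the minimum cut capacity equals the max flow.
In the residual graph, reachable from Res: {Res, J2, J7, J1}.
Min-cut edges: Res→J4 (9), J7→Out (11), J1→Out (12); capacity 9 + 11 + 12 = 32.

32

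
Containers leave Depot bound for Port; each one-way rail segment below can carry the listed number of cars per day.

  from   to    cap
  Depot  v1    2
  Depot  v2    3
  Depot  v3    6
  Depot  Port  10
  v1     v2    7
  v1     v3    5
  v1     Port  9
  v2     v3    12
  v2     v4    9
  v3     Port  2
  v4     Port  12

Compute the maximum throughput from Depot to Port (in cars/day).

17

Augment Depot→Port: bottleneck 10, flow now 10.
Augment Depot→v1→Port: bottleneck 2, flow now 12.
Augment Depot→v3→Port: bottleneck 2, flow now 14.
Augment Depot→v2→v4→Port: bottleneck 3, flow now 17.
No augmenting path remains; maximum flow = 17.
In the residual graph, reachable from Depot: {Depot, v3}.
Min-cut edges: Depot→v1 (2), Depot→v2 (3), Depot→Port (10), v3→Port (2); capacity 2 + 3 + 10 + 2 = 17.
This cut is saturated, so no flow can exceed 17.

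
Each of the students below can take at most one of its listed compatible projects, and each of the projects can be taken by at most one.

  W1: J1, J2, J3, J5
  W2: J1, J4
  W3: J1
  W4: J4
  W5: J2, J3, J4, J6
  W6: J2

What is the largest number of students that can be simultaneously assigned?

5

Unit-capacity flow: source→left, listed edges, right→sink; max matching = max flow.
Augmenting path W1→J1 (+1); matched 1.
Augmenting path W2→J4 (+1); matched 2.
Augmenting path W5→J2 (+1); matched 3.
Augmenting path W3→J1→W1→J3 (+1); matched 4.
Augmenting path W6→J2→W5→J6 (+1); matched 5.
No augmenting path remains; maximum matching = 5.
König certificate: {W1, W5, W6, J1, J4} is a vertex cover of size 5 (every listed pair touches it), so no matching can be larger.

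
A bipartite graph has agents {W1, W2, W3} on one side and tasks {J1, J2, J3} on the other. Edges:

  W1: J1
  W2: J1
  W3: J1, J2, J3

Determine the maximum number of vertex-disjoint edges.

Unit-capacity flow: source→left, listed edges, right→sink; max matching = max flow.
Augmenting path W1→J1 (+1); matched 1.
Augmenting path W3→J2 (+1); matched 2.
No augmenting path remains; maximum matching = 2.
König certificate: {W3, J1} is a vertex cover of size 2 (every listed pair touches it), so no matching can be larger.

2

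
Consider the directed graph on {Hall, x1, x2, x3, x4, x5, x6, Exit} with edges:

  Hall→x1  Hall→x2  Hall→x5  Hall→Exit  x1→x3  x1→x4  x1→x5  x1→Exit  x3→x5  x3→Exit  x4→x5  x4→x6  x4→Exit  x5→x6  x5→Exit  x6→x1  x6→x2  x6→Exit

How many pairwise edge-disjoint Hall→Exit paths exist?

3

Assign every edge capacity 1; by Menger, the answer equals the max flow.
Path Hall→Exit (+1); total 1.
Path Hall→x1→Exit (+1); total 2.
Path Hall→x5→Exit (+1); total 3.
No residual Hall→Exit path; max flow = 3.
Certifying cut of size 3: {Hall→Exit, Hall→x1, Hall→x5}.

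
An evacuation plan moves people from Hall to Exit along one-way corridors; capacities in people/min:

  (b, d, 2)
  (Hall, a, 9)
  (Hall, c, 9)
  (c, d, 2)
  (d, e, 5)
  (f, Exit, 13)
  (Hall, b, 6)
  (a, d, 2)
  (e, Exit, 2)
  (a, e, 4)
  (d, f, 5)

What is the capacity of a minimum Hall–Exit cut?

7

Augment Hall→a→e→Exit: bottleneck 2, flow now 2.
Augment Hall→a→d→f→Exit: bottleneck 2, flow now 4.
Augment Hall→b→d→f→Exit: bottleneck 2, flow now 6.
Augment Hall→c→d→f→Exit: bottleneck 1, flow now 7.
No augmenting path remains; maximum flow = 7.
By max-flow min-cut, the minimum cut capacity equals the max flow.
In the residual graph, reachable from Hall: {Hall, a, b, c, d, e}.
Min-cut edges: d→f (5), e→Exit (2); capacity 5 + 2 = 7.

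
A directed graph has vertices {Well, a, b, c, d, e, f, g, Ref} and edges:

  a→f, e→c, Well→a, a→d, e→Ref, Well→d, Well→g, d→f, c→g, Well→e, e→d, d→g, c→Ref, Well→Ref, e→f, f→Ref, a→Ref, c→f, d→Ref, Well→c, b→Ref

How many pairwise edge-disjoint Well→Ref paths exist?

5

Assign every edge capacity 1; by Menger, the answer equals the max flow.
Path Well→Ref (+1); total 1.
Path Well→a→Ref (+1); total 2.
Path Well→c→Ref (+1); total 3.
Path Well→d→Ref (+1); total 4.
Path Well→e→Ref (+1); total 5.
No residual Well→Ref path; max flow = 5.
Certifying cut of size 5: {Well→Ref, Well→a, Well→c, Well→d, Well→e}.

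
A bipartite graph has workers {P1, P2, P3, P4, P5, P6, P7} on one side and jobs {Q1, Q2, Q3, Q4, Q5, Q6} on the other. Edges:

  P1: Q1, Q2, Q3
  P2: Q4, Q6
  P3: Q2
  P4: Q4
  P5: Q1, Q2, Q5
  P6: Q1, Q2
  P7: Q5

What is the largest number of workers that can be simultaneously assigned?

Unit-capacity flow: source→left, listed edges, right→sink; max matching = max flow.
Augmenting path P1→Q1 (+1); matched 1.
Augmenting path P2→Q4 (+1); matched 2.
Augmenting path P3→Q2 (+1); matched 3.
Augmenting path P5→Q5 (+1); matched 4.
Augmenting path P4→Q4→P2→Q6 (+1); matched 5.
Augmenting path P6→Q1→P1→Q3 (+1); matched 6.
No augmenting path remains; maximum matching = 6.
König certificate: {P1, P2, P4, Q1, Q2, Q5} is a vertex cover of size 6 (every listed pair touches it), so no matching can be larger.

6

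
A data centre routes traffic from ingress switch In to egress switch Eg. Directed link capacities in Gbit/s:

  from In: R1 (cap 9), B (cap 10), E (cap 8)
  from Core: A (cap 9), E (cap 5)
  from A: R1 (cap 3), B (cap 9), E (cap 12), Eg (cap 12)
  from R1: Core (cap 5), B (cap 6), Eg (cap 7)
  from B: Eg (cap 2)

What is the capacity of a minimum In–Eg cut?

Augment In→R1→Eg: bottleneck 7, flow now 7.
Augment In→B→Eg: bottleneck 2, flow now 9.
Augment In→R1→Core→A→Eg: bottleneck 2, flow now 11.
No augmenting path remains; maximum flow = 11.
By max-flow min-cut, the minimum cut capacity equals the max flow.
In the residual graph, reachable from In: {In, B, E}.
Min-cut edges: In→R1 (9), B→Eg (2); capacity 9 + 2 = 11.

11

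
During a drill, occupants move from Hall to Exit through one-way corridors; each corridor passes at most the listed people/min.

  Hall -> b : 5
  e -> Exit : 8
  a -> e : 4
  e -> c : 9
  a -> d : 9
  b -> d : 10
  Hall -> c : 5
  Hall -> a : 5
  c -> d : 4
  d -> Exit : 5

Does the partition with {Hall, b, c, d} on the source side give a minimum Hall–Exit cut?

Given cut capacity: 5 + 5 = 10.
Augment Hall→a→d→Exit: bottleneck 5, flow now 5.
Augment Hall→b→d→a→e→Exit: bottleneck 4, flow now 9. (uses reverse residual edge)
No augmenting path remains; maximum flow = 9.
In the residual graph, reachable from Hall: {Hall, a, b, c, d}.
Min-cut edges: a→e (4), d→Exit (5); capacity 4 + 5 = 9.
Cut capacity 10 exceeds the max flow 9, so it is not minimum.

No — its capacity is 10, but the minimum cut has capacity 9.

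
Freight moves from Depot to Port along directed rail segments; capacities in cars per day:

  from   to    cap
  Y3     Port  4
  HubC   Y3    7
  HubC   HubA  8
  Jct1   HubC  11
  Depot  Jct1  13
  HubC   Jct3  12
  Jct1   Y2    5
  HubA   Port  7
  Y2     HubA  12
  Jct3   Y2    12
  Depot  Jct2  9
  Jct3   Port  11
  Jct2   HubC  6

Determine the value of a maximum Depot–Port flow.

Augment Depot→Jct1→Y2→HubA→Port: bottleneck 5, flow now 5.
Augment Depot→Jct1→HubC→HubA→Port: bottleneck 2, flow now 7.
Augment Depot→Jct1→HubC→Jct3→Port: bottleneck 6, flow now 13.
Augment Depot→Jct2→HubC→Jct3→Port: bottleneck 5, flow now 18.
Augment Depot→Jct2→HubC→Y3→Port: bottleneck 1, flow now 19.
No augmenting path remains; maximum flow = 19.
In the residual graph, reachable from Depot: {Depot, Jct2}.
Min-cut edges: Depot→Jct1 (13), Jct2→HubC (6); capacity 13 + 6 = 19.
This cut is saturated, so no flow can exceed 19.

19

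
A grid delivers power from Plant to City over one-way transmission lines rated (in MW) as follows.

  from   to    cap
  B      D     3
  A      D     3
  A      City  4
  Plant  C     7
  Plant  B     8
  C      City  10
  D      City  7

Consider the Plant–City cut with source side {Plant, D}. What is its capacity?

Edges leaving {Plant, D}: Plant→B (8), Plant→C (7), D→City (7).
Cut capacity = 8 + 7 + 7 = 22.

22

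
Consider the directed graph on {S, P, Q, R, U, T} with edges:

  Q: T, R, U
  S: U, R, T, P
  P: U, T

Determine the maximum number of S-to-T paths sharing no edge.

Assign every edge capacity 1; by Menger, the answer equals the max flow.
Path S→T (+1); total 1.
Path S→P→T (+1); total 2.
No residual S→T path; max flow = 2.
Certifying cut of size 2: {S→P, S→T}.

2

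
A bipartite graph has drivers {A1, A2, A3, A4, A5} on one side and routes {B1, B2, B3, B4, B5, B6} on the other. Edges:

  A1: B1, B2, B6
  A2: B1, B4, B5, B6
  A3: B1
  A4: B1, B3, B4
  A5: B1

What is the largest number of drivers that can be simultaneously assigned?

Unit-capacity flow: source→left, listed edges, right→sink; max matching = max flow.
Augmenting path A1→B1 (+1); matched 1.
Augmenting path A2→B4 (+1); matched 2.
Augmenting path A4→B3 (+1); matched 3.
Augmenting path A3→B1→A1→B2 (+1); matched 4.
No augmenting path remains; maximum matching = 4.
König certificate: {A1, A2, A4, B1} is a vertex cover of size 4 (every listed pair touches it), so no matching can be larger.

4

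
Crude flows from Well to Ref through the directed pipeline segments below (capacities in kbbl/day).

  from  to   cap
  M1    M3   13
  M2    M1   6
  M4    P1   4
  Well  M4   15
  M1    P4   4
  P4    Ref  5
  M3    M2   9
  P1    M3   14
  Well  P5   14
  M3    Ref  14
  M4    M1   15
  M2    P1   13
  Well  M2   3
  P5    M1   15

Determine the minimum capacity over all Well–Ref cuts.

Augment Well→P5→M1→P4→Ref: bottleneck 4, flow now 4.
Augment Well→P5→M1→M3→Ref: bottleneck 10, flow now 14.
Augment Well→M4→M1→M3→Ref: bottleneck 3, flow now 17.
Augment Well→M4→P1→M3→Ref: bottleneck 1, flow now 18.
No augmenting path remains; maximum flow = 18.
By max-flow min-cut, the minimum cut capacity equals the max flow.
In the residual graph, reachable from Well: {Well, P5, M4, M2, M1, P1, M3}.
Min-cut edges: M1→P4 (4), M3→Ref (14); capacity 4 + 14 = 18.

18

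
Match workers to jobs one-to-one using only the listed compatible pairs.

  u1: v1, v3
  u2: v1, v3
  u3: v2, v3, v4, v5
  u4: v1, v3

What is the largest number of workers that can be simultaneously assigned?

3

Unit-capacity flow: source→left, listed edges, right→sink; max matching = max flow.
Augmenting path u1→v1 (+1); matched 1.
Augmenting path u2→v3 (+1); matched 2.
Augmenting path u3→v2 (+1); matched 3.
No augmenting path remains; maximum matching = 3.
König certificate: {u3, v1, v3} is a vertex cover of size 3 (every listed pair touches it), so no matching can be larger.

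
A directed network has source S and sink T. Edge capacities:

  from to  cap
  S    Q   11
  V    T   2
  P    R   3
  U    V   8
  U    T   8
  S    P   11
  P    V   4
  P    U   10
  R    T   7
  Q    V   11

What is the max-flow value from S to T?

13

Augment S→P→R→T: bottleneck 3, flow now 3.
Augment S→P→U→T: bottleneck 8, flow now 11.
Augment S→Q→V→T: bottleneck 2, flow now 13.
No augmenting path remains; maximum flow = 13.
In the residual graph, reachable from S: {S, Q, V}.
Min-cut edges: S→P (11), V→T (2); capacity 11 + 2 = 13.
This cut is saturated, so no flow can exceed 13.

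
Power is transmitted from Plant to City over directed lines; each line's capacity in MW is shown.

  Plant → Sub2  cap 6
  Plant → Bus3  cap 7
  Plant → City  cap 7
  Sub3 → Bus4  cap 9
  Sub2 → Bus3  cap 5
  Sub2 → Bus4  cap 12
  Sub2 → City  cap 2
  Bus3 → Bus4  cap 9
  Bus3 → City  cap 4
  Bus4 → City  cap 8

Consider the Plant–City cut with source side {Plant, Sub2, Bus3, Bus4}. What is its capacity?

21

Edges leaving {Plant, Sub2, Bus3, Bus4}: Plant→City (7), Sub2→City (2), Bus3→City (4), Bus4→City (8).
Cut capacity = 7 + 2 + 4 + 8 = 21.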